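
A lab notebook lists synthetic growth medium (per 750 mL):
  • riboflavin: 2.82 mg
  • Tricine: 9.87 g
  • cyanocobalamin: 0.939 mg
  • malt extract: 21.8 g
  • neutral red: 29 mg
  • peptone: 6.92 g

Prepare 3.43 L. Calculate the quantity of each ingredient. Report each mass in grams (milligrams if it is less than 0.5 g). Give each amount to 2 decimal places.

Ratio of target to recipe volume: 3430 / 750 = 4.57333.
riboflavin: 2.82 mg × (3430 mL / 750 mL) = 12.90 mg
Tricine: 9.87 g × (3430 mL / 750 mL) = 45.14 g
cyanocobalamin: 0.939 mg × (3430 mL / 750 mL) = 4.29 mg
malt extract: 21.8 g × (3430 mL / 750 mL) = 99.70 g
neutral red: 29 mg × (3430 mL / 750 mL) = 132.63 mg
peptone: 6.92 g × (3430 mL / 750 mL) = 31.65 g

riboflavin 12.90 mg; Tricine 45.14 g; cyanocobalamin 4.29 mg; malt extract 99.70 g; neutral red 132.63 mg; peptone 31.65 g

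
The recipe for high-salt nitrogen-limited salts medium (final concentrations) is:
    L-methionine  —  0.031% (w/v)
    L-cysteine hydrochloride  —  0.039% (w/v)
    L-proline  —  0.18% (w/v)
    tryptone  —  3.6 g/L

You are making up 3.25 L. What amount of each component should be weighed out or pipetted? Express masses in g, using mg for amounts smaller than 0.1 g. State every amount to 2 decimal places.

L-methionine 1.01 g; L-cysteine hydrochloride 1.27 g; L-proline 5.85 g; tryptone 11.70 g

Scale factor relative to 1 L: 3.25.
L-methionine: 0.031% w/v = 0.31 g/L → 0.31 × 3.25 L = 1.01 g
L-cysteine hydrochloride: 0.039% w/v = 0.39 g/L → 0.39 × 3.25 L = 1.27 g
L-proline: 0.18 g per 100 mL × 3250 mL ÷ 100 = 5.85 g
tryptone: 3.6 g/L × 3.25 L = 11.70 g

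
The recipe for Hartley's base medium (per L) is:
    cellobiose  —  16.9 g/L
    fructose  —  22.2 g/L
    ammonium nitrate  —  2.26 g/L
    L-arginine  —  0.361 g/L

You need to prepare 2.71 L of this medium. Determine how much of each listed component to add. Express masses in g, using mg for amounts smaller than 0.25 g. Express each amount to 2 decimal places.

Working volume: 2.71 L.
cellobiose: 16.9 g/L × 2.71 L = 45.80 g
fructose: 22.2 g/L × 2.71 L = 60.16 g
ammonium nitrate: 2.26 g/L × 2.71 L = 6.12 g
L-arginine: 0.361 g/L × 2.71 L = 0.98 g

cellobiose 45.80 g; fructose 60.16 g; ammonium nitrate 6.12 g; L-arginine 0.98 g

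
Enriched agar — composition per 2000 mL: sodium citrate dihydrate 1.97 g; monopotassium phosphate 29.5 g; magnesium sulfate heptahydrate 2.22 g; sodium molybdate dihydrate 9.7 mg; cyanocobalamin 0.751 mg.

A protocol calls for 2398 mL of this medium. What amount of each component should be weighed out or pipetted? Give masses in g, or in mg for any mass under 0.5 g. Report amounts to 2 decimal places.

sodium citrate dihydrate 2.36 g; monopotassium phosphate 35.37 g; magnesium sulfate heptahydrate 2.66 g; sodium molybdate dihydrate 11.63 mg; cyanocobalamin 0.90 mg

Ratio of target to recipe volume: 2398 / 2000 = 1.199.
sodium citrate dihydrate: 1.97 g × (2398 mL / 2000 mL) = 2.36 g
monopotassium phosphate: 29.5 g × (2398 mL / 2000 mL) = 35.37 g
magnesium sulfate heptahydrate: 2.22 g × (2398 mL / 2000 mL) = 2.66 g
sodium molybdate dihydrate: 9.7 mg × (2398 mL / 2000 mL) = 11.63 mg
cyanocobalamin: 0.751 mg × (2398 mL / 2000 mL) = 0.90 mg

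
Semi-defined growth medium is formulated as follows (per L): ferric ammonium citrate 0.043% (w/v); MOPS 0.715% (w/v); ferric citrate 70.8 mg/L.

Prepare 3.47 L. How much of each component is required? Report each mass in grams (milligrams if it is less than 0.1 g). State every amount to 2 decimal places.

ferric ammonium citrate 1.49 g; MOPS 24.81 g; ferric citrate 0.25 g

Scale factor relative to 1 L: 3.47.
ferric ammonium citrate: 0.043 g per 100 mL × 3470 mL ÷ 100 = 1.49 g
MOPS: 0.715 g per 100 mL × 3470 mL ÷ 100 = 24.81 g
ferric citrate: 70.8 mg/L × 3.47 L = 245.676 mg = 0.25 g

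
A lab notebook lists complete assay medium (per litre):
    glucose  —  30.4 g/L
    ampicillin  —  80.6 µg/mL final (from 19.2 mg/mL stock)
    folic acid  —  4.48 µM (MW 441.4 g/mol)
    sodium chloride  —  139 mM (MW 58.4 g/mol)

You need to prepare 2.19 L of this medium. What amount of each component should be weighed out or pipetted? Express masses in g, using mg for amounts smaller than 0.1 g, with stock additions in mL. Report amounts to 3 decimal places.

glucose 66.576 g; ampicillin 9.193 mL; folic acid 4.331 mg; sodium chloride 17.778 g

Scale factor relative to 1 L: 2.19.
glucose: 30.4 g/L × 2.19 L = 66.576 g
ampicillin: C1V1 = C2V2 → 80.6 µg/mL × 2190 mL ÷ 19200 µg/mL = 9.193 mL
folic acid: 4.48 µmol/L × 441.4 g/mol × 2.19 L ÷ 1000 = 4.331 mg
sodium chloride: 139 mmol/L × 58.4 g/mol × 2.19 L ÷ 1000 = 17.778 g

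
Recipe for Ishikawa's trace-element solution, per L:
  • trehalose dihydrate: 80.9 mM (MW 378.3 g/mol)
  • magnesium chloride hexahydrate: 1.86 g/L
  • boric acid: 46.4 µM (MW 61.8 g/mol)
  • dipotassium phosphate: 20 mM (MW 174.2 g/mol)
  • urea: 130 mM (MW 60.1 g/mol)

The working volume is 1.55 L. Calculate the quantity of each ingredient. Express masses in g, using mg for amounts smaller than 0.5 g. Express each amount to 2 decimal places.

trehalose dihydrate 47.44 g; magnesium chloride hexahydrate 2.88 g; boric acid 4.44 mg; dipotassium phosphate 5.40 g; urea 12.11 g

Scale factor relative to 1 L: 1.55.
trehalose dihydrate: 80.9 mmol/L × 378.3 g/mol × 1.55 L ÷ 1000 = 47.44 g
magnesium chloride hexahydrate: 1.86 g/L × 1.55 L = 2.88 g
boric acid: 46.4 µmol/L × 61.8 g/mol × 1.55 L ÷ 1000 = 4.44 mg
dipotassium phosphate: 20 mmol/L × 174.2 g/mol × 1.55 L ÷ 1000 = 5.40 g
urea: 130 mmol/L × 60.1 g/mol × 1.55 L ÷ 1000 = 12.11 g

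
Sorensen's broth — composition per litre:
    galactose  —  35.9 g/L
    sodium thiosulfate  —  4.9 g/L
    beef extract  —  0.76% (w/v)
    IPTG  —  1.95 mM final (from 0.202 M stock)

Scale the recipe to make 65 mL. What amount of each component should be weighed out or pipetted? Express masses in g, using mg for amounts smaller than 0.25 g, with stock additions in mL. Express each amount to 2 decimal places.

galactose 2.33 g; sodium thiosulfate 0.32 g; beef extract 0.49 g; IPTG 0.63 mL

Target volume = 65 mL = 0.065 L.
galactose: 35.9 g/L × 0.065 L = 2.33 g
sodium thiosulfate: 4.9 g/L × 0.065 L = 0.32 g
beef extract: 0.76% w/v = 7.6 g/L → 7.6 × 0.065 L = 0.49 g
IPTG: V = C2·V2/C1 = 1.95 mM × 65 mL ÷ 202 mM = 0.63 mL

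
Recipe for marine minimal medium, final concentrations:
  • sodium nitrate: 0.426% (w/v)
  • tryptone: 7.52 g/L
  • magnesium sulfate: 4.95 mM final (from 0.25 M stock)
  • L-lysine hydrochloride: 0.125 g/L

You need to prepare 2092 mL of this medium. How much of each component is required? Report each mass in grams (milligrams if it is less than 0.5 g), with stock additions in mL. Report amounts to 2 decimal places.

Scale factor relative to 1 L: 2.092.
sodium nitrate: 0.426% w/v = 4.26 g/L → 4.26 × 2.092 L = 8.91 g
tryptone: 7.52 g/L × 2.092 L = 15.73 g
magnesium sulfate: dilute stock: 4.95 mM × 2092 mL ÷ 250 mM = 41.42 mL
L-lysine hydrochloride: 0.125 g/L × 2.092 L = 0.2615 g = 261.50 mg

sodium nitrate 8.91 g; tryptone 15.73 g; magnesium sulfate 41.42 mL; L-lysine hydrochloride 261.50 mg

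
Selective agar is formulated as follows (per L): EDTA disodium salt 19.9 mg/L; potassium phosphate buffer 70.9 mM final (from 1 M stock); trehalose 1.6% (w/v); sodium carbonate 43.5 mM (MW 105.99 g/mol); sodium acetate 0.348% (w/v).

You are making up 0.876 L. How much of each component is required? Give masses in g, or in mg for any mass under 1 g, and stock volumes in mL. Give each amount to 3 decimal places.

Scale factor relative to 1 L: 0.876.
EDTA disodium salt: 19.9 mg/L × 0.876 L = 17.432 mg
potassium phosphate buffer: V = C2·V2/C1 = 70.9 mM × 876 mL ÷ 1000 mM = 62.108 mL
trehalose: 1.6 g per 100 mL × 876 mL ÷ 100 = 14.016 g
sodium carbonate: 43.5 mmol/L × 105.99 g/mol × 0.876 L ÷ 1000 = 4.039 g
sodium acetate: 0.348% w/v = 3.48 g/L → 3.48 × 0.876 L = 3.048 g

EDTA disodium salt 17.432 mg; potassium phosphate buffer 62.108 mL; trehalose 14.016 g; sodium carbonate 4.039 g; sodium acetate 3.048 g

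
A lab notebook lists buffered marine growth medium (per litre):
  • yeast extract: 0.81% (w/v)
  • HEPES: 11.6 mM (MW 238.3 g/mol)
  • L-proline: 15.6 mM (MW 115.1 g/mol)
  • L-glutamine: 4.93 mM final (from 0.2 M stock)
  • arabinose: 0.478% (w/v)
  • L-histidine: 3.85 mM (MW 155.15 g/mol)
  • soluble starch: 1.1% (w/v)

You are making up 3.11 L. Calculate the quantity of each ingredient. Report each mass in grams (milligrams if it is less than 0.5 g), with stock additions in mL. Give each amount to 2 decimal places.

yeast extract 25.19 g; HEPES 8.60 g; L-proline 5.58 g; L-glutamine 76.66 mL; arabinose 14.87 g; L-histidine 1.86 g; soluble starch 34.21 g

Working volume: 3.11 L.
yeast extract: 0.81% w/v = 8.1 g/L → 8.1 × 3.11 L = 25.19 g
HEPES: 11.6 mmol/L × 238.3 g/mol × 3.11 L ÷ 1000 = 8.60 g
L-proline: 15.6 mmol/L × 115.1 g/mol × 3.11 L ÷ 1000 = 5.58 g
L-glutamine: C1V1 = C2V2 → 4.93 mM × 3110 mL ÷ 200 mM = 76.66 mL
arabinose: 0.478% w/v = 4.78 g/L → 4.78 × 3.11 L = 14.87 g
L-histidine: 3.85 mmol/L × 155.15 g/mol × 3.11 L ÷ 1000 = 1.86 g
soluble starch: 1.1% w/v = 11 g/L → 11 × 3.11 L = 34.21 g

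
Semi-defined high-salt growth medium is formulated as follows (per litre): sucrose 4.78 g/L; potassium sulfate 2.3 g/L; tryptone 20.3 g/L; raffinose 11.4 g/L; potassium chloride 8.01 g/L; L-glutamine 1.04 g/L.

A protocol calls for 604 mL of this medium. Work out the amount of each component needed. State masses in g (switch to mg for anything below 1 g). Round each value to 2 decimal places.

sucrose 2.89 g; potassium sulfate 1.39 g; tryptone 12.26 g; raffinose 6.89 g; potassium chloride 4.84 g; L-glutamine 628.16 mg

Working volume: 604 mL = 0.604 L.
sucrose: 4.78 g/L × 0.604 L = 2.89 g
potassium sulfate: 2.3 g/L × 0.604 L = 1.39 g
tryptone: 20.3 g/L × 0.604 L = 12.26 g
raffinose: 11.4 g/L × 0.604 L = 6.89 g
potassium chloride: 8.01 g/L × 0.604 L = 4.84 g
L-glutamine: 1.04 g/L × 0.604 L = 0.62816 g = 628.16 mg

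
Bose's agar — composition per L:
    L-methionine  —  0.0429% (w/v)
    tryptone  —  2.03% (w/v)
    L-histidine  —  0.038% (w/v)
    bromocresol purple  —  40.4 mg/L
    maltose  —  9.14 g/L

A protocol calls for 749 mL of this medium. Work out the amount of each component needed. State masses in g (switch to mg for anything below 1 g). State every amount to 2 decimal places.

L-methionine 321.32 mg; tryptone 15.20 g; L-histidine 284.62 mg; bromocresol purple 30.26 mg; maltose 6.85 g

Working volume: 749 mL = 0.749 L.
L-methionine: 0.0429 g per 100 mL × 749 mL ÷ 100 = 0.321321 g = 321.32 mg
tryptone: 2.03 g per 100 mL × 749 mL ÷ 100 = 15.20 g
L-histidine: 0.038 g per 100 mL × 749 mL ÷ 100 = 0.28462 g = 284.62 mg
bromocresol purple: 40.4 mg/L × 0.749 L = 30.26 mg
maltose: 9.14 g/L × 0.749 L = 6.85 g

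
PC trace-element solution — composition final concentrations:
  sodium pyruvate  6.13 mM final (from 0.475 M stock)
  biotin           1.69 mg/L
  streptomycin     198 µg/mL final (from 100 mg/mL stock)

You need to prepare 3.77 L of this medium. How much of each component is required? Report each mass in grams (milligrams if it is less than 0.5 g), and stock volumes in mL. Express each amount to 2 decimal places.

Scale factor relative to 1 L: 3.77.
sodium pyruvate: V = C2·V2/C1 = 6.13 mM × 3770 mL ÷ 475 mM = 48.65 mL
biotin: 1.69 mg/L × 3.77 L = 6.37 mg
streptomycin: dilute stock: 198 µg/mL × 3770 mL ÷ 100000 µg/mL = 7.46 mL

sodium pyruvate 48.65 mL; biotin 6.37 mg; streptomycin 7.46 mL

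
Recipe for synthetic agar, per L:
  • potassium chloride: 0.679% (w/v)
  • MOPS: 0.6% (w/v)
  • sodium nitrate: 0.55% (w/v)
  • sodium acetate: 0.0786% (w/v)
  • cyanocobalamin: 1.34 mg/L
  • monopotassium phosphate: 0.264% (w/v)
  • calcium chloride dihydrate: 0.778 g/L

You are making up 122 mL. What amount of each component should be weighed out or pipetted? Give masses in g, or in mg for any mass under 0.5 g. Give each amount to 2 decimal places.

Working volume: 122 mL = 0.122 L.
potassium chloride: 0.679 g per 100 mL × 122 mL ÷ 100 = 0.83 g
MOPS: 0.6% w/v = 6 g/L → 6 × 0.122 L = 0.73 g
sodium nitrate: 0.55 g per 100 mL × 122 mL ÷ 100 = 0.67 g
sodium acetate: 0.0786% w/v = 0.786 g/L → 0.786 × 0.122 L = 0.095892 g = 95.89 mg
cyanocobalamin: 1.34 mg/L × 0.122 L = 0.16 mg
monopotassium phosphate: 0.264% w/v = 2.64 g/L → 2.64 × 0.122 L = 0.32208 g = 322.08 mg
calcium chloride dihydrate: 0.778 g/L × 0.122 L = 0.094916 g = 94.92 mg

potassium chloride 0.83 g; MOPS 0.73 g; sodium nitrate 0.67 g; sodium acetate 95.89 mg; cyanocobalamin 0.16 mg; monopotassium phosphate 322.08 mg; calcium chloride dihydrate 94.92 mg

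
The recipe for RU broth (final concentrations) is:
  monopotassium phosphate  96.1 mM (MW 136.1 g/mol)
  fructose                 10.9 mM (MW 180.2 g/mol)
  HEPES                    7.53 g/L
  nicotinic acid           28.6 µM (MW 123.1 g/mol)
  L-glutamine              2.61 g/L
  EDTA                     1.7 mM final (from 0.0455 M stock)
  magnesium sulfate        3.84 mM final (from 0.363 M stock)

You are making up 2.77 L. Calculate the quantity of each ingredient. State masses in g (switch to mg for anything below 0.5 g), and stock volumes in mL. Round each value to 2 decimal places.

Scale factor relative to 1 L: 2.77.
monopotassium phosphate: 96.1 mmol/L × 136.1 g/mol × 2.77 L ÷ 1000 = 36.23 g
fructose: 10.9 mmol/L × 180.2 g/mol × 2.77 L ÷ 1000 = 5.44 g
HEPES: 7.53 g/L × 2.77 L = 20.86 g
nicotinic acid: 28.6 µmol/L × 123.1 g/mol × 2.77 L ÷ 1000 = 9.75 mg
L-glutamine: 2.61 g/L × 2.77 L = 7.23 g
EDTA: C1V1 = C2V2 → 1.7 mM × 2770 mL ÷ 45.5 mM = 103.49 mL
magnesium sulfate: V = C2·V2/C1 = 3.84 mM × 2770 mL ÷ 363 mM = 29.30 mL

monopotassium phosphate 36.23 g; fructose 5.44 g; HEPES 20.86 g; nicotinic acid 9.75 mg; L-glutamine 7.23 g; EDTA 103.49 mL; magnesium sulfate 29.30 mL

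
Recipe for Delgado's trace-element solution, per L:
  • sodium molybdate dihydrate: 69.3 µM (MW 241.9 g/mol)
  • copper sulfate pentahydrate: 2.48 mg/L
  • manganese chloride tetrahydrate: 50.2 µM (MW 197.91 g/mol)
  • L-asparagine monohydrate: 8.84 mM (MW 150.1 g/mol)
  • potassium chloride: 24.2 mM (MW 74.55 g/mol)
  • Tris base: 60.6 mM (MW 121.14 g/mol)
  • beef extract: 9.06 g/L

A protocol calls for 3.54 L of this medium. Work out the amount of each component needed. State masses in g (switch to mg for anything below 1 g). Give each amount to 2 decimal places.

Scale factor relative to 1 L: 3.54.
sodium molybdate dihydrate: 69.3 µmol/L × 241.9 g/mol × 3.54 L ÷ 1000 = 59.34 mg
copper sulfate pentahydrate: 2.48 mg/L × 3.54 L = 8.78 mg
manganese chloride tetrahydrate: 50.2 µmol/L × 197.91 g/mol × 3.54 L ÷ 1000 = 35.17 mg
L-asparagine monohydrate: 8.84 mmol/L × 150.1 g/mol × 3.54 L ÷ 1000 = 4.70 g
potassium chloride: 24.2 mmol/L × 74.55 g/mol × 3.54 L ÷ 1000 = 6.39 g
Tris base: 60.6 mmol/L × 121.14 g/mol × 3.54 L ÷ 1000 = 25.99 g
beef extract: 9.06 g/L × 3.54 L = 32.07 g

sodium molybdate dihydrate 59.34 mg; copper sulfate pentahydrate 8.78 mg; manganese chloride tetrahydrate 35.17 mg; L-asparagine monohydrate 4.70 g; potassium chloride 6.39 g; Tris base 25.99 g; beef extract 32.07 g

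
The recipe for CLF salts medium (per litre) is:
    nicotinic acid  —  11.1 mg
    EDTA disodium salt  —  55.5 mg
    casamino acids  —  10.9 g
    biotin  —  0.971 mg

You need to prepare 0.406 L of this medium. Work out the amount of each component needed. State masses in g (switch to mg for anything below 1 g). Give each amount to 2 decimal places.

Scale factor = 406 mL / 1000 mL = 0.406.
nicotinic acid: 11.1 mg × (406 mL / 1000 mL) = 4.51 mg
EDTA disodium salt: 55.5 mg × (406 mL / 1000 mL) = 22.53 mg
casamino acids: 10.9 g × (406 mL / 1000 mL) = 4.43 g
biotin: 0.971 mg × (406 mL / 1000 mL) = 0.39 mg

nicotinic acid 4.51 mg; EDTA disodium salt 22.53 mg; casamino acids 4.43 g; biotin 0.39 mg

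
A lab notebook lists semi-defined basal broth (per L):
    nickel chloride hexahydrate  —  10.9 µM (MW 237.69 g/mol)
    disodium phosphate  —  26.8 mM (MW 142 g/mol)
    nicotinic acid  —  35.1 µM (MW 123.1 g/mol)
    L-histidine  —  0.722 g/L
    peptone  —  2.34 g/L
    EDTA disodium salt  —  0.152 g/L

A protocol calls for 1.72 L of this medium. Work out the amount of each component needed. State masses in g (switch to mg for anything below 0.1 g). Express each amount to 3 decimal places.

nickel chloride hexahydrate 4.456 mg; disodium phosphate 6.546 g; nicotinic acid 7.432 mg; L-histidine 1.242 g; peptone 4.025 g; EDTA disodium salt 0.261 g

Scale factor relative to 1 L: 1.72.
nickel chloride hexahydrate: 10.9 µmol/L × 237.69 g/mol × 1.72 L ÷ 1000 = 4.456 mg
disodium phosphate: 26.8 mmol/L × 142 g/mol × 1.72 L ÷ 1000 = 6.546 g
nicotinic acid: 35.1 µmol/L × 123.1 g/mol × 1.72 L ÷ 1000 = 7.432 mg
L-histidine: 0.722 g/L × 1.72 L = 1.242 g
peptone: 2.34 g/L × 1.72 L = 4.025 g
EDTA disodium salt: 0.152 g/L × 1.72 L = 0.261 g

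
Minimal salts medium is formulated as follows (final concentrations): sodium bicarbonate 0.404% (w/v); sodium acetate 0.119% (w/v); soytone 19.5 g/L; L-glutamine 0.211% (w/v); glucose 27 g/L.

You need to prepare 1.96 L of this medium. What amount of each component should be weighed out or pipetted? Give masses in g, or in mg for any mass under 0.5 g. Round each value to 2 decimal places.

Working volume: 1.96 L.
sodium bicarbonate: 0.404 g per 100 mL × 1960 mL ÷ 100 = 7.92 g
sodium acetate: 0.119 g per 100 mL × 1960 mL ÷ 100 = 2.33 g
soytone: 19.5 g/L × 1.96 L = 38.22 g
L-glutamine: 0.211 g per 100 mL × 1960 mL ÷ 100 = 4.14 g
glucose: 27 g/L × 1.96 L = 52.92 g

sodium bicarbonate 7.92 g; sodium acetate 2.33 g; soytone 38.22 g; L-glutamine 4.14 g; glucose 52.92 g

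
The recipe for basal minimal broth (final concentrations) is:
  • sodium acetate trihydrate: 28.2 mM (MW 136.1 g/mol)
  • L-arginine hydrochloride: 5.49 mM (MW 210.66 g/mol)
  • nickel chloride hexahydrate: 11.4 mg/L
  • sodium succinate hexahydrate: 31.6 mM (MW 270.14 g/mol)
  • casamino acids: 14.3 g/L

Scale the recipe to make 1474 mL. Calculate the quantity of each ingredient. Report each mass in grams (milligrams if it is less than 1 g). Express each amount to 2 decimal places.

sodium acetate trihydrate 5.66 g; L-arginine hydrochloride 1.70 g; nickel chloride hexahydrate 16.80 mg; sodium succinate hexahydrate 12.58 g; casamino acids 21.08 g

Scale factor relative to 1 L: 1.474.
sodium acetate trihydrate: 28.2 mmol/L × 136.1 g/mol × 1.474 L ÷ 1000 = 5.66 g
L-arginine hydrochloride: 5.49 mmol/L × 210.66 g/mol × 1.474 L ÷ 1000 = 1.70 g
nickel chloride hexahydrate: 11.4 mg/L × 1.474 L = 16.80 mg
sodium succinate hexahydrate: 31.6 mmol/L × 270.14 g/mol × 1.474 L ÷ 1000 = 12.58 g
casamino acids: 14.3 g/L × 1.474 L = 21.08 g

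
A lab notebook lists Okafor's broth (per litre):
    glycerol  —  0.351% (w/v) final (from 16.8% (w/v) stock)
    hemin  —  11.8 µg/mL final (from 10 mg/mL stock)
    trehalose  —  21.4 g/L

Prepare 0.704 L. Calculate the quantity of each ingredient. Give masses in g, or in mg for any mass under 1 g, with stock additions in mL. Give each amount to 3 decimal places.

glycerol 14.709 mL; hemin 0.831 mL; trehalose 15.066 g

Scale factor relative to 1 L: 0.704.
glycerol: C1V1 = C2V2 → 0.351% ÷ 16.8% × 704 mL = 14.709 mL
hemin: dilute stock: 11.8 µg/mL × 704 mL ÷ 10000 µg/mL = 0.831 mL
trehalose: 21.4 g/L × 0.704 L = 15.066 g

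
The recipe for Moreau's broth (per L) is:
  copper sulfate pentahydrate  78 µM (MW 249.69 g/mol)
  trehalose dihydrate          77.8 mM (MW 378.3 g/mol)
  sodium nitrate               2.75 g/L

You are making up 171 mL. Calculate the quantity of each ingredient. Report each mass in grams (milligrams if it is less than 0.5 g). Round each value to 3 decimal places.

copper sulfate pentahydrate 3.330 mg; trehalose dihydrate 5.033 g; sodium nitrate 470.250 mg

Scale factor relative to 1 L: 0.171.
copper sulfate pentahydrate: 78 µmol/L × 249.69 g/mol × 0.171 L ÷ 1000 = 3.330 mg
trehalose dihydrate: 77.8 mmol/L × 378.3 g/mol × 0.171 L ÷ 1000 = 5.033 g
sodium nitrate: 2.75 g/L × 0.171 L = 0.47025 g = 470.250 mg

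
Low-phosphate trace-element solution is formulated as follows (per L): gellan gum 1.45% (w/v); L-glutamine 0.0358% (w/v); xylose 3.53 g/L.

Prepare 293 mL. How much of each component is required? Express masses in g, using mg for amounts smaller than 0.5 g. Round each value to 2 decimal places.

gellan gum 4.25 g; L-glutamine 104.89 mg; xylose 1.03 g

Scale factor relative to 1 L: 0.293.
gellan gum: 1.45% w/v = 14.5 g/L → 14.5 × 0.293 L = 4.25 g
L-glutamine: 0.0358 g per 100 mL × 293 mL ÷ 100 = 0.104894 g = 104.89 mg
xylose: 3.53 g/L × 0.293 L = 1.03 g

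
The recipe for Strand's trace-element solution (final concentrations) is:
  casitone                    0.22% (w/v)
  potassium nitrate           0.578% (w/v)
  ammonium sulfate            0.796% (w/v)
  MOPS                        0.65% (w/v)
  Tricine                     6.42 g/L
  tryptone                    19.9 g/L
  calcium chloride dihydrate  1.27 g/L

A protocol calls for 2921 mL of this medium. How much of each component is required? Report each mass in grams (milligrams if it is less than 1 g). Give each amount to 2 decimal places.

Target volume = 2921 mL = 2.921 L.
casitone: 0.22 g per 100 mL × 2921 mL ÷ 100 = 6.43 g
potassium nitrate: 0.578% w/v = 5.78 g/L → 5.78 × 2.921 L = 16.88 g
ammonium sulfate: 0.796 g per 100 mL × 2921 mL ÷ 100 = 23.25 g
MOPS: 0.65% w/v = 6.5 g/L → 6.5 × 2.921 L = 18.99 g
Tricine: 6.42 g/L × 2.921 L = 18.75 g
tryptone: 19.9 g/L × 2.921 L = 58.13 g
calcium chloride dihydrate: 1.27 g/L × 2.921 L = 3.71 g

casitone 6.43 g; potassium nitrate 16.88 g; ammonium sulfate 23.25 g; MOPS 18.99 g; Tricine 18.75 g; tryptone 58.13 g; calcium chloride dihydrate 3.71 g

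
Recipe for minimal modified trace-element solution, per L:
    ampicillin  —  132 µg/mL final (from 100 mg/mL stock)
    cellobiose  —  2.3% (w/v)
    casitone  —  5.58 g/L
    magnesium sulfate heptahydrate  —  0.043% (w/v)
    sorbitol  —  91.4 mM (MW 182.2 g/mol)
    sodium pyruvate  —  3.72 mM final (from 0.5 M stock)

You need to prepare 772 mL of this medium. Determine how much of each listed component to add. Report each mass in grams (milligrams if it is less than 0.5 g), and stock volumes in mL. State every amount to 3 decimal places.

ampicillin 1.019 mL; cellobiose 17.756 g; casitone 4.308 g; magnesium sulfate heptahydrate 331.960 mg; sorbitol 12.856 g; sodium pyruvate 5.744 mL

Scale factor relative to 1 L: 0.772.
ampicillin: dilute stock: 132 µg/mL × 772 mL ÷ 100000 µg/mL = 1.019 mL
cellobiose: 2.3% w/v = 23 g/L → 23 × 0.772 L = 17.756 g
casitone: 5.58 g/L × 0.772 L = 4.308 g
magnesium sulfate heptahydrate: 0.043% w/v = 0.43 g/L → 0.43 × 0.772 L = 0.33196 g = 331.960 mg
sorbitol: 91.4 mmol/L × 182.2 g/mol × 0.772 L ÷ 1000 = 12.856 g
sodium pyruvate: C1V1 = C2V2 → 3.72 mM × 772 mL ÷ 500 mM = 5.744 mL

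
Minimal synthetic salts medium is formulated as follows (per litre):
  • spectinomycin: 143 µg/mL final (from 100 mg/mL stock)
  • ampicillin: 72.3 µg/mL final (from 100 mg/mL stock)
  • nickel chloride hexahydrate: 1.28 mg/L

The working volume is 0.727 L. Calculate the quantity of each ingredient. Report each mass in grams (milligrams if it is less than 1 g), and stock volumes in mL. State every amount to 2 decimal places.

Working volume: 0.727 L.
spectinomycin: dilute stock: 143 µg/mL × 727 mL ÷ 100000 µg/mL = 1.04 mL
ampicillin: dilute stock: 72.3 µg/mL × 727 mL ÷ 100000 µg/mL = 0.53 mL
nickel chloride hexahydrate: 1.28 mg/L × 0.727 L = 0.93 mg

spectinomycin 1.04 mL; ampicillin 0.53 mL; nickel chloride hexahydrate 0.93 mg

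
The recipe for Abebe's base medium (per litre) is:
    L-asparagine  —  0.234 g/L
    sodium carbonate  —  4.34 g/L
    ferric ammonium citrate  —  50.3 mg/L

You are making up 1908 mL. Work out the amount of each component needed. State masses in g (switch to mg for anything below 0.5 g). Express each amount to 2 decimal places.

Working volume: 1908 mL = 1.908 L.
L-asparagine: 0.234 g/L × 1.908 L = 0.446472 g = 446.47 mg
sodium carbonate: 4.34 g/L × 1.908 L = 8.28 g
ferric ammonium citrate: 50.3 mg/L × 1.908 L = 95.97 mg

L-asparagine 446.47 mg; sodium carbonate 8.28 g; ferric ammonium citrate 95.97 mg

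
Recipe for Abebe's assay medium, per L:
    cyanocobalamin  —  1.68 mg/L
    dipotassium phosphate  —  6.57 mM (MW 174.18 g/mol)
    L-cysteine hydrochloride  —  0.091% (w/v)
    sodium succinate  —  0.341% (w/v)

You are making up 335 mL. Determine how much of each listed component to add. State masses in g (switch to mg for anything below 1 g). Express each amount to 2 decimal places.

cyanocobalamin 0.56 mg; dipotassium phosphate 383.36 mg; L-cysteine hydrochloride 304.85 mg; sodium succinate 1.14 g

Scale factor relative to 1 L: 0.335.
cyanocobalamin: 1.68 mg/L × 0.335 L = 0.56 mg
dipotassium phosphate: 6.57 mmol/L × 174.18 mg/mmol × 0.335 L = 383.36 mg
L-cysteine hydrochloride: 0.091% w/v = 0.91 g/L → 0.91 × 0.335 L = 0.30485 g = 304.85 mg
sodium succinate: 0.341% w/v = 3.41 g/L → 3.41 × 0.335 L = 1.14 g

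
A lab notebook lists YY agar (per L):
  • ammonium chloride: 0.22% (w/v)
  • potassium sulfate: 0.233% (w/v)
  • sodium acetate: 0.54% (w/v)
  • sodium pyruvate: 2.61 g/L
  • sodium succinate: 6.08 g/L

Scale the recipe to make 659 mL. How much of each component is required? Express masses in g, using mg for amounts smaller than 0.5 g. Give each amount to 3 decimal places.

ammonium chloride 1.450 g; potassium sulfate 1.535 g; sodium acetate 3.559 g; sodium pyruvate 1.720 g; sodium succinate 4.007 g

Target volume = 659 mL = 0.659 L.
ammonium chloride: 0.22 g per 100 mL × 659 mL ÷ 100 = 1.450 g
potassium sulfate: 0.233% w/v = 2.33 g/L → 2.33 × 0.659 L = 1.535 g
sodium acetate: 0.54% w/v = 5.4 g/L → 5.4 × 0.659 L = 3.559 g
sodium pyruvate: 2.61 g/L × 0.659 L = 1.720 g
sodium succinate: 6.08 g/L × 0.659 L = 4.007 g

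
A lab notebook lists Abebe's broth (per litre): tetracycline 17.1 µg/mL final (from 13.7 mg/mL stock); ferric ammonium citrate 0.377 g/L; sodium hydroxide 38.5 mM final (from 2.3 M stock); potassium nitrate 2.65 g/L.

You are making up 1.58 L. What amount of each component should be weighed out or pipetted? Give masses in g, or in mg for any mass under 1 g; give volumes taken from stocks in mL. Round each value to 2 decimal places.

Scale factor relative to 1 L: 1.58.
tetracycline: dilute stock: 17.1 µg/mL × 1580 mL ÷ 13700 µg/mL = 1.97 mL
ferric ammonium citrate: 0.377 g/L × 1.58 L = 0.59566 g = 595.66 mg
sodium hydroxide: dilute stock: 38.5 mM × 1580 mL ÷ 2300 mM = 26.45 mL
potassium nitrate: 2.65 g/L × 1.58 L = 4.19 g

tetracycline 1.97 mL; ferric ammonium citrate 595.66 mg; sodium hydroxide 26.45 mL; potassium nitrate 4.19 g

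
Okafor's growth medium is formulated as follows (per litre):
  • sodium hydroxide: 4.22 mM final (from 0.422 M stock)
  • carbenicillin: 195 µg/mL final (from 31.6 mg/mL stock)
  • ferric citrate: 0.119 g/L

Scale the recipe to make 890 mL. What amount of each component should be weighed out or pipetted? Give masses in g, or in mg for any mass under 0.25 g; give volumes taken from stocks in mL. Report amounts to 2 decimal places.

sodium hydroxide 8.90 mL; carbenicillin 5.49 mL; ferric citrate 105.91 mg

Target volume = 890 mL = 0.89 L.
sodium hydroxide: V = C2·V2/C1 = 4.22 mM × 890 mL ÷ 422 mM = 8.90 mL
carbenicillin: dilute stock: 195 µg/mL × 890 mL ÷ 31600 µg/mL = 5.49 mL
ferric citrate: 0.119 g/L × 0.89 L = 0.10591 g = 105.91 mg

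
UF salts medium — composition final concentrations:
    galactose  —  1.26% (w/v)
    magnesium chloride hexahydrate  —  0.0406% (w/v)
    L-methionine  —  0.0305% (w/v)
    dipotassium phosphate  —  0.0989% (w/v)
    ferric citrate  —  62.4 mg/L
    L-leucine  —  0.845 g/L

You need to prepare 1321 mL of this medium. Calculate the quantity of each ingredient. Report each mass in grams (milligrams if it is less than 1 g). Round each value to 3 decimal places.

Scale factor relative to 1 L: 1.321.
galactose: 1.26 g per 100 mL × 1321 mL ÷ 100 = 16.645 g
magnesium chloride hexahydrate: 0.0406% w/v = 0.406 g/L → 0.406 × 1.321 L = 0.536326 g = 536.326 mg
L-methionine: 0.0305% w/v = 0.305 g/L → 0.305 × 1.321 L = 0.402905 g = 402.905 mg
dipotassium phosphate: 0.0989% w/v = 0.989 g/L → 0.989 × 1.321 L = 1.306 g
ferric citrate: 62.4 mg/L × 1.321 L = 82.430 mg
L-leucine: 0.845 g/L × 1.321 L = 1.116 g

galactose 16.645 g; magnesium chloride hexahydrate 536.326 mg; L-methionine 402.905 mg; dipotassium phosphate 1.306 g; ferric citrate 82.430 mg; L-leucine 1.116 g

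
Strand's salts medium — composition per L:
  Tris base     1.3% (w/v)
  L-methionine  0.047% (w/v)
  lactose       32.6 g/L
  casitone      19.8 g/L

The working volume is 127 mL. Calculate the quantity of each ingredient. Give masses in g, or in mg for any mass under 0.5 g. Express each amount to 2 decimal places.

Tris base 1.65 g; L-methionine 59.69 mg; lactose 4.14 g; casitone 2.51 g

Working volume: 127 mL = 0.127 L.
Tris base: 1.3 g per 100 mL × 127 mL ÷ 100 = 1.65 g
L-methionine: 0.047% w/v = 0.47 g/L → 0.47 × 0.127 L = 0.05969 g = 59.69 mg
lactose: 32.6 g/L × 0.127 L = 4.14 g
casitone: 19.8 g/L × 0.127 L = 2.51 g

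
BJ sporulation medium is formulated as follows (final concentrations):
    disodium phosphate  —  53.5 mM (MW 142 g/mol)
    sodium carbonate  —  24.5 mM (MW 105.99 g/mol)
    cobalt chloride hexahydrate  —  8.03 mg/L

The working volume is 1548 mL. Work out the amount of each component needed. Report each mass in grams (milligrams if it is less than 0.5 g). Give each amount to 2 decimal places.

Target volume = 1548 mL = 1.548 L.
disodium phosphate: 53.5 mmol/L × 142 g/mol × 1.548 L ÷ 1000 = 11.76 g
sodium carbonate: 24.5 mmol/L × 105.99 g/mol × 1.548 L ÷ 1000 = 4.02 g
cobalt chloride hexahydrate: 8.03 mg/L × 1.548 L = 12.43 mg

disodium phosphate 11.76 g; sodium carbonate 4.02 g; cobalt chloride hexahydrate 12.43 mg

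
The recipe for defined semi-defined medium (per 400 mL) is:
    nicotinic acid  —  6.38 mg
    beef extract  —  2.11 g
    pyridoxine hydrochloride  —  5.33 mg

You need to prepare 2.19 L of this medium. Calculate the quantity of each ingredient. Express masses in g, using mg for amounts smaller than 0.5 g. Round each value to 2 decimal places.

Scale factor = 2190 mL / 400 mL = 5.475.
nicotinic acid: 6.38 mg × (2190 mL / 400 mL) = 34.93 mg
beef extract: 2.11 g × (2190 mL / 400 mL) = 11.55 g
pyridoxine hydrochloride: 5.33 mg × (2190 mL / 400 mL) = 29.18 mg

nicotinic acid 34.93 mg; beef extract 11.55 g; pyridoxine hydrochloride 29.18 mg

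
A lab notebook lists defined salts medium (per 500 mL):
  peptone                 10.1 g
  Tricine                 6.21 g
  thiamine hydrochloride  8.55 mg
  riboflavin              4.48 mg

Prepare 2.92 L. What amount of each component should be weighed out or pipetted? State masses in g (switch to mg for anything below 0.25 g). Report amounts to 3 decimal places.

peptone 58.984 g; Tricine 36.266 g; thiamine hydrochloride 49.932 mg; riboflavin 26.163 mg

Scale factor = 2920 mL / 500 mL = 5.84.
peptone: 10.1 g × (2920 mL / 500 mL) = 58.984 g
Tricine: 6.21 g × (2920 mL / 500 mL) = 36.266 g
thiamine hydrochloride: 8.55 mg × (2920 mL / 500 mL) = 49.932 mg
riboflavin: 4.48 mg × (2920 mL / 500 mL) = 26.163 mg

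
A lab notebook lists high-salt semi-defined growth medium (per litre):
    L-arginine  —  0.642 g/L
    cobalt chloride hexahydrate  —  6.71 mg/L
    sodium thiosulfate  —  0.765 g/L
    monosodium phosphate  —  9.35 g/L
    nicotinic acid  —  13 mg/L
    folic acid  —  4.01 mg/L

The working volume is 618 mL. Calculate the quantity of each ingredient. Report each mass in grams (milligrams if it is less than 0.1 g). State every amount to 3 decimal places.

Target volume = 618 mL = 0.618 L.
L-arginine: 0.642 g/L × 0.618 L = 0.397 g
cobalt chloride hexahydrate: 6.71 mg/L × 0.618 L = 4.147 mg
sodium thiosulfate: 0.765 g/L × 0.618 L = 0.473 g
monosodium phosphate: 9.35 g/L × 0.618 L = 5.778 g
nicotinic acid: 13 mg/L × 0.618 L = 8.034 mg
folic acid: 4.01 mg/L × 0.618 L = 2.478 mg

L-arginine 0.397 g; cobalt chloride hexahydrate 4.147 mg; sodium thiosulfate 0.473 g; monosodium phosphate 5.778 g; nicotinic acid 8.034 mg; folic acid 2.478 mg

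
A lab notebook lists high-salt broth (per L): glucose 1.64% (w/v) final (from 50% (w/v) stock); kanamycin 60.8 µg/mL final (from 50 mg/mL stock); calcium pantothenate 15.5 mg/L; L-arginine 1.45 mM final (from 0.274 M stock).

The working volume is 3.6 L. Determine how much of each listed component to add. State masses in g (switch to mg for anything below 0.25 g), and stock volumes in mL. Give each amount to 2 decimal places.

glucose 118.08 mL; kanamycin 4.38 mL; calcium pantothenate 55.80 mg; L-arginine 19.05 mL

Working volume: 3.6 L.
glucose: V = C2·V2/C1 = 1.64% ÷ 50% × 3600 mL = 118.08 mL
kanamycin: dilute stock: 60.8 µg/mL × 3600 mL ÷ 50000 µg/mL = 4.38 mL
calcium pantothenate: 15.5 mg/L × 3.6 L = 55.80 mg
L-arginine: V = C2·V2/C1 = 1.45 mM × 3600 mL ÷ 274 mM = 19.05 mL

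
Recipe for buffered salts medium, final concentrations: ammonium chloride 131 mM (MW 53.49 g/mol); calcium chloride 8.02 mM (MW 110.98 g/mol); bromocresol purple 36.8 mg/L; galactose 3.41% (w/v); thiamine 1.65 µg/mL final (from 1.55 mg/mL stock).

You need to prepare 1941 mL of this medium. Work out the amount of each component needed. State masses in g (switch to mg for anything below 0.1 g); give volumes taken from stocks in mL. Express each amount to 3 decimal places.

ammonium chloride 13.601 g; calcium chloride 1.728 g; bromocresol purple 71.429 mg; galactose 66.188 g; thiamine 2.066 mL

Target volume = 1941 mL = 1.941 L.
ammonium chloride: 131 mmol/L × 53.49 g/mol × 1.941 L ÷ 1000 = 13.601 g
calcium chloride: 8.02 mmol/L × 110.98 g/mol × 1.941 L ÷ 1000 = 1.728 g
bromocresol purple: 36.8 mg/L × 1.941 L = 71.429 mg
galactose: 3.41 g per 100 mL × 1941 mL ÷ 100 = 66.188 g
thiamine: C1V1 = C2V2 → 1.65 µg/mL × 1941 mL ÷ 1550 µg/mL = 2.066 mL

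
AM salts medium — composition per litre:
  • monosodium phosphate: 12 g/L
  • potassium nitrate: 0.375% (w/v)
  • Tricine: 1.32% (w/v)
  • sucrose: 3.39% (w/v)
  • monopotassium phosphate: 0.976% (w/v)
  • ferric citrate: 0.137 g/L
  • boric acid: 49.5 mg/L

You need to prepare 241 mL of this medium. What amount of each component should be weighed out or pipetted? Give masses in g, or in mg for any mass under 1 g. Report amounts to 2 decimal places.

monosodium phosphate 2.89 g; potassium nitrate 903.75 mg; Tricine 3.18 g; sucrose 8.17 g; monopotassium phosphate 2.35 g; ferric citrate 33.02 mg; boric acid 11.93 mg

Target volume = 241 mL = 0.241 L.
monosodium phosphate: 12 g/L × 0.241 L = 2.89 g
potassium nitrate: 0.375% w/v = 3.75 g/L → 3.75 × 0.241 L = 0.90375 g = 903.75 mg
Tricine: 1.32% w/v = 13.2 g/L → 13.2 × 0.241 L = 3.18 g
sucrose: 3.39% w/v = 33.9 g/L → 33.9 × 0.241 L = 8.17 g
monopotassium phosphate: 0.976 g per 100 mL × 241 mL ÷ 100 = 2.35 g
ferric citrate: 0.137 g/L × 0.241 L = 0.033017 g = 33.02 mg
boric acid: 49.5 mg/L × 0.241 L = 11.93 mg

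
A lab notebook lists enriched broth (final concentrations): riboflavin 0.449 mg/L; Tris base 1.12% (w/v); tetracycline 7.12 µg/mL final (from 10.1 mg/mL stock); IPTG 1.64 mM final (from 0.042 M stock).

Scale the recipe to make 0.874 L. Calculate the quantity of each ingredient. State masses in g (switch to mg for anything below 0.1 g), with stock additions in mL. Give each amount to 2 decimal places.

riboflavin 0.39 mg; Tris base 9.79 g; tetracycline 0.62 mL; IPTG 34.13 mL

Scale factor relative to 1 L: 0.874.
riboflavin: 0.449 mg/L × 0.874 L = 0.39 mg
Tris base: 1.12 g per 100 mL × 874 mL ÷ 100 = 9.79 g
tetracycline: C1V1 = C2V2 → 7.12 µg/mL × 874 mL ÷ 10100 µg/mL = 0.62 mL
IPTG: V = C2·V2/C1 = 1.64 mM × 874 mL ÷ 42 mM = 34.13 mL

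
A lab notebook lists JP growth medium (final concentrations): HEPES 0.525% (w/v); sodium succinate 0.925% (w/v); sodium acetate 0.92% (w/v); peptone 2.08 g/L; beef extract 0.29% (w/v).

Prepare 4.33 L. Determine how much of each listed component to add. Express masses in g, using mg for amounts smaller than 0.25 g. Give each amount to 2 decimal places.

HEPES 22.73 g; sodium succinate 40.05 g; sodium acetate 39.84 g; peptone 9.01 g; beef extract 12.56 g

Working volume: 4.33 L.
HEPES: 0.525% w/v = 5.25 g/L → 5.25 × 4.33 L = 22.73 g
sodium succinate: 0.925% w/v = 9.25 g/L → 9.25 × 4.33 L = 40.05 g
sodium acetate: 0.92% w/v = 9.2 g/L → 9.2 × 4.33 L = 39.84 g
peptone: 2.08 g/L × 4.33 L = 9.01 g
beef extract: 0.29% w/v = 2.9 g/L → 2.9 × 4.33 L = 12.56 g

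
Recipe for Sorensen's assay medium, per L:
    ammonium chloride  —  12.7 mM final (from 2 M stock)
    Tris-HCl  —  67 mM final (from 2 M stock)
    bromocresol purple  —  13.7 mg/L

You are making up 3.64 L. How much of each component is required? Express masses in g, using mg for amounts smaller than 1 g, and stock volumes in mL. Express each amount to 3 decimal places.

ammonium chloride 23.114 mL; Tris-HCl 121.940 mL; bromocresol purple 49.868 mg

Working volume: 3.64 L.
ammonium chloride: dilute stock: 12.7 mM × 3640 mL ÷ 2000 mM = 23.114 mL
Tris-HCl: V = C2·V2/C1 = 67 mM × 3640 mL ÷ 2000 mM = 121.940 mL
bromocresol purple: 13.7 mg/L × 3.64 L = 49.868 mg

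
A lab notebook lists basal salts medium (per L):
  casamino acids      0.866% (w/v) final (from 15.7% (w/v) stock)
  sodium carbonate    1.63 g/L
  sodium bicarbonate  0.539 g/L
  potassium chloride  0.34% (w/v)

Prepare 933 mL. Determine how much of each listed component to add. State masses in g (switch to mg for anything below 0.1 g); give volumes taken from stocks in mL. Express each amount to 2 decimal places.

Working volume: 933 mL = 0.933 L.
casamino acids: dilute stock: 0.866% ÷ 15.7% × 933 mL = 51.46 mL
sodium carbonate: 1.63 g/L × 0.933 L = 1.52 g
sodium bicarbonate: 0.539 g/L × 0.933 L = 0.50 g
potassium chloride: 0.34% w/v = 3.4 g/L → 3.4 × 0.933 L = 3.17 g

casamino acids 51.46 mL; sodium carbonate 1.52 g; sodium bicarbonate 0.50 g; potassium chloride 3.17 g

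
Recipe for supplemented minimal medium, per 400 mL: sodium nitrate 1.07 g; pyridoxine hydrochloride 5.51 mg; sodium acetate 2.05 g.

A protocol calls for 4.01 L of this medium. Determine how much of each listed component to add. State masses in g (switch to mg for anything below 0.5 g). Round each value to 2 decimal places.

sodium nitrate 10.73 g; pyridoxine hydrochloride 55.24 mg; sodium acetate 20.55 g

Scale factor = 4010 mL / 400 mL = 10.025.
sodium nitrate: 1.07 g × (4010 mL / 400 mL) = 10.73 g
pyridoxine hydrochloride: 5.51 mg × (4010 mL / 400 mL) = 55.24 mg
sodium acetate: 2.05 g × (4010 mL / 400 mL) = 20.55 g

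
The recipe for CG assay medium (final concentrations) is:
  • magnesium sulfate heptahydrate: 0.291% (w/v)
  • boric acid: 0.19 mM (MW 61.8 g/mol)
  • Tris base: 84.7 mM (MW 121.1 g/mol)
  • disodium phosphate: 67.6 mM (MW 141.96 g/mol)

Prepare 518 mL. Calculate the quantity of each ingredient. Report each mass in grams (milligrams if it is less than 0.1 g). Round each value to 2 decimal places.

Working volume: 518 mL = 0.518 L.
magnesium sulfate heptahydrate: 0.291 g per 100 mL × 518 mL ÷ 100 = 1.51 g
boric acid: 0.19 mmol/L × 61.8 mg/mmol × 0.518 L = 6.08 mg
Tris base: 84.7 mmol/L × 121.1 g/mol × 0.518 L ÷ 1000 = 5.31 g
disodium phosphate: 67.6 mmol/L × 141.96 g/mol × 0.518 L ÷ 1000 = 4.97 g

magnesium sulfate heptahydrate 1.51 g; boric acid 6.08 mg; Tris base 5.31 g; disodium phosphate 4.97 g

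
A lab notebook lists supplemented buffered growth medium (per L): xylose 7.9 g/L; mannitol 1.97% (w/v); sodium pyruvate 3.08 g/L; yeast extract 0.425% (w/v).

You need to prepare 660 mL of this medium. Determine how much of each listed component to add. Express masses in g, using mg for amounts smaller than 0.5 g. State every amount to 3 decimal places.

Working volume: 660 mL = 0.66 L.
xylose: 7.9 g/L × 0.66 L = 5.214 g
mannitol: 1.97% w/v = 19.7 g/L → 19.7 × 0.66 L = 13.002 g
sodium pyruvate: 3.08 g/L × 0.66 L = 2.033 g
yeast extract: 0.425% w/v = 4.25 g/L → 4.25 × 0.66 L = 2.805 g

xylose 5.214 g; mannitol 13.002 g; sodium pyruvate 2.033 g; yeast extract 2.805 g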